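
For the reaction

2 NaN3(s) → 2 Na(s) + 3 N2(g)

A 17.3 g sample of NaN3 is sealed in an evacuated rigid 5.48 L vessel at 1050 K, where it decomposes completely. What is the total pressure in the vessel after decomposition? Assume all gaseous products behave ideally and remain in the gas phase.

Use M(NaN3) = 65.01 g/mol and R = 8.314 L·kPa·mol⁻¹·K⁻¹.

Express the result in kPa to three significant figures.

n(NaN3) = 17.3 / 65.01 = 0.2661 mol
n(gas produced) = (3/2) × 0.2661 = 0.3992 mol
P = nRT/V = 0.3992 × 8.314 × 1050 / 5.48 = 635.9 kPa

636 kPa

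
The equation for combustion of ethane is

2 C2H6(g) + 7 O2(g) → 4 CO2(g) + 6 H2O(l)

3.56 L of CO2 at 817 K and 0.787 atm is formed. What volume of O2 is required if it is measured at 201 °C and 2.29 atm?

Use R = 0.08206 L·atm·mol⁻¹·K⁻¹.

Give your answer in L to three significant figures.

n(CO2) = PV/RT = (0.787 × 3.56) / (0.08206 × 817) = 0.04179 mol
n(O2) = (7/4) × 0.04179 = 0.07313 mol
V = nRT/P = 0.07313 × 0.08206 × 474.15 / 2.29 = 1.243 L

1.24 L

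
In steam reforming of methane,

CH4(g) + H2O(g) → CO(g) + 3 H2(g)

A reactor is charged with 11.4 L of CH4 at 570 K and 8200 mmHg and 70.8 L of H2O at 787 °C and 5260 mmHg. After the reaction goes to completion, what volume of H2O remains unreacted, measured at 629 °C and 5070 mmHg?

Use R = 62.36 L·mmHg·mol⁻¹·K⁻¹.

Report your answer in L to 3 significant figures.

n(CH4) = PV/RT = (8200 × 11.4) / (62.36 × 570) = 2.630 mol
n(H2O) = PV/RT = (5260 × 70.8) / (62.36 × 1060.15) = 5.633 mol
For 2.630 mol CH4, stoichiometry requires (1/1) × 2.630 = 2.630 mol H2O; 5.633 mol is available, so CH4 is limiting.
n(H2O) consumed = (1/1) × 2.630 = 2.630 mol; remaining = 5.633 − 2.630 = 3.003 mol
V(H2O) = nRT/P = 3.003 × 62.36 × 902.15 / 5070 = 33.32 L

33.3 L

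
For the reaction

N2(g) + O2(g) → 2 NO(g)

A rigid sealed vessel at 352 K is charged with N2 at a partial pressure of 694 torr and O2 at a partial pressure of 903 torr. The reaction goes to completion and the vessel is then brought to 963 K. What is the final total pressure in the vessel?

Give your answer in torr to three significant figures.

4370 torr

At constant V, partial pressures at 352 K are proportional to moles, so apply stoichiometry directly to pressures.
P(O2) required for 694 torr of N2 = (1/1) × 694 = 694.0 torr; available 903 torr, so N2 is limiting.
P(O2) remaining = 903 − (1/1) × 694 = 209.0 torr
P(gaseous products) = (2)/1 × 694 = 1388 torr
P_total at 352 K = 209.0 + 1388 = 1597 torr
Scaling to 963 K: P = 1597 × 963/352 = 4369 torr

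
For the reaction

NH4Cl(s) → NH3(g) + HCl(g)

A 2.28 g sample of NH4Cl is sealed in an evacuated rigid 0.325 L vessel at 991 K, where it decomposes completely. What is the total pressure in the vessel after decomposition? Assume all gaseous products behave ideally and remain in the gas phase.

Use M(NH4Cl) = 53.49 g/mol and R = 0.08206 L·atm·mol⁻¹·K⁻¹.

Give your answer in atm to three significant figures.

n(NH4Cl) = 2.28 / 53.49 = 0.04262 mol
n(gas produced) = (2/1) × 0.04262 = 0.08524 mol
P = nRT/V = 0.08524 × 0.08206 × 991 / 0.325 = 21.33 atm

21.3 atm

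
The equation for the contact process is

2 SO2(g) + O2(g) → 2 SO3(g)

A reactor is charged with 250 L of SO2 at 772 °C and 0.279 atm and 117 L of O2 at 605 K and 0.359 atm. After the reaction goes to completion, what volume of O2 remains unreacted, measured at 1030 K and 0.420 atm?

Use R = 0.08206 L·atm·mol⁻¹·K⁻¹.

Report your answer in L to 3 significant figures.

n(SO2) = PV/RT = (0.279 × 250) / (0.08206 × 1045.15) = 0.8133 mol
n(O2) = PV/RT = (0.359 × 117) / (0.08206 × 605) = 0.8460 mol
For 0.8133 mol SO2, stoichiometry requires (1/2) × 0.8133 = 0.4067 mol O2; 0.8460 mol is available, so SO2 is limiting.
n(O2) consumed = (1/2) × 0.8133 = 0.4067 mol; remaining = 0.8460 − 0.4067 = 0.4393 mol
V(O2) = nRT/P = 0.4393 × 0.08206 × 1030 / 0.420 = 88.41 L

88.4 L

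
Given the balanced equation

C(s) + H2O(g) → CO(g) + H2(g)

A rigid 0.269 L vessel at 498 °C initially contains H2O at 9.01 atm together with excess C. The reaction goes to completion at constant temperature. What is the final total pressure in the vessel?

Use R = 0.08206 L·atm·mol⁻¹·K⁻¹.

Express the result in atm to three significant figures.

18.0 atm

Rigid vessel, constant T ⇒ P scales with total gas moles (1 → 2).
P_final = (2/1) × 9.01 = 18.02 atm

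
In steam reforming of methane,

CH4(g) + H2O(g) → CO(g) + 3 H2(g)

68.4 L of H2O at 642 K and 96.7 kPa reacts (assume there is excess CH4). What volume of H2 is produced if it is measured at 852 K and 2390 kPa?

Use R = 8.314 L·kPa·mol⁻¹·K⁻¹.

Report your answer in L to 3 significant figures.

n(H2O) = PV/RT = (96.7 × 68.4) / (8.314 × 642) = 1.239 mol
n(H2) = (3/1) × 1.239 = 3.717 mol
V = nRT/P = 3.717 × 8.314 × 852 / 2390 = 11.02 L

11.0 L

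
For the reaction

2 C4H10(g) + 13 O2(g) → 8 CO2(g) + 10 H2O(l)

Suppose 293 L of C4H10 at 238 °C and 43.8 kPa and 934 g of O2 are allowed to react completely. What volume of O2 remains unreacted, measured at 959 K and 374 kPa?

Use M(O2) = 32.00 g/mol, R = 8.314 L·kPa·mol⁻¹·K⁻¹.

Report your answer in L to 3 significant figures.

n(C4H10) = PV/RT = (43.8 × 293) / (8.314 × 511.15) = 3.020 mol
n(O2) = 934 / 32.00 = 29.19 mol
For 3.020 mol C4H10, stoichiometry requires (13/2) × 3.020 = 19.63 mol O2; 29.19 mol is available, so C4H10 is limiting.
n(O2) consumed = (13/2) × 3.020 = 19.63 mol; remaining = 29.19 − 19.63 = 9.560 mol
V(O2) = nRT/P = 9.560 × 8.314 × 959 / 374 = 203.8 L

204 L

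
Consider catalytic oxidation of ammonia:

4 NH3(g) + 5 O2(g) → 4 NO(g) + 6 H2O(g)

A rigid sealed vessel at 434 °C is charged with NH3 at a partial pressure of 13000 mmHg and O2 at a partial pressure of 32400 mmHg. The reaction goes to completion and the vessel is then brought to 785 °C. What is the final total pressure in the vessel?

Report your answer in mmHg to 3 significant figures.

At constant V, partial pressures at 434 °C are proportional to moles, so apply stoichiometry directly to pressures.
P(O2) required for 13000 mmHg of NH3 = (5/4) × 13000 = 16250 mmHg; available 32400 mmHg, so NH3 is limiting.
P(O2) remaining = 32400 − (5/4) × 13000 = 16150 mmHg
P(gaseous products) = (4+6)/4 × 13000 = 32500 mmHg
P_total at 434 °C = 16150 + 32500 = 48650 mmHg
Scaling to 785 °C: P = 48650 × 1058.15/707.15 = 72800 mmHg

72800 mmHg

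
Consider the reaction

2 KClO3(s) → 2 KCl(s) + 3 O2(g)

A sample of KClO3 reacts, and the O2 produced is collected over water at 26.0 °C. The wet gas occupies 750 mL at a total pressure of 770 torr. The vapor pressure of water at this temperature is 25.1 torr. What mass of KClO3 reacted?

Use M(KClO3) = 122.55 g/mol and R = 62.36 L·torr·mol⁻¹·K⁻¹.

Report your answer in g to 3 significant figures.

2.45 g

P(O2) = 770 − 25.1 = 744.9 torr
n(O2) = PV/RT = (744.9 × 0.7500) / (62.36 × 299.15) = 0.02995 mol
n(KClO3) = (2/3) × 0.02995 = 0.01997 mol
m(KClO3) = 0.01997 × 122.55 = 2.447 g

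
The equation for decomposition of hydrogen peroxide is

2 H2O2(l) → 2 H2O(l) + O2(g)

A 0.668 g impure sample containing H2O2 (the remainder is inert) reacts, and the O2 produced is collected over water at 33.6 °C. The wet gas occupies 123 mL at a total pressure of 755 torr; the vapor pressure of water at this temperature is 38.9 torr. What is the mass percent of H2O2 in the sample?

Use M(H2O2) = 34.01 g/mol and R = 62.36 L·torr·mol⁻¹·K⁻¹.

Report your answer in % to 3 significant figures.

46.9 %

P(O2) = 755 − 38.9 = 716.1 torr
n(O2) = PV/RT = (716.1 × 0.1230) / (62.36 × 306.75) = 0.004605 mol
n(H2O2) = (2/1) × 0.004605 = 0.009210 mol
m(H2O2) = 0.009210 × 34.01 = 0.3132 g
%H2O2 = 0.3132 / 0.668 × 100 = 46.89%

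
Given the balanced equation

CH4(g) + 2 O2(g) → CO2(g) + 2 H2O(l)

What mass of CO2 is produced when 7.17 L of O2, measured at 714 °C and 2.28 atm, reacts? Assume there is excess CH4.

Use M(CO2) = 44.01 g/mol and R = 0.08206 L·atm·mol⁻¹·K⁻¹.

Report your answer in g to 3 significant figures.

n(O2) = PV/RT = (2.28 × 7.17) / (0.08206 × 987.15) = 0.2018 mol
n(CO2) = (1/2) × 0.2018 = 0.1009 mol
m(CO2) = 0.1009 × 44.01 = 4.441 g

4.44 g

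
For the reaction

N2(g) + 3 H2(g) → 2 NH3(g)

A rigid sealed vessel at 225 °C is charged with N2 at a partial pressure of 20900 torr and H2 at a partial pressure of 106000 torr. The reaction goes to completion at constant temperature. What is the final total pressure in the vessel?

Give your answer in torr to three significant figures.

At constant V, partial pressures at 225 °C are proportional to moles, so apply stoichiometry directly to pressures.
P(H2) required for 20900 torr of N2 = (3/1) × 20900 = 62700 torr; available 106000 torr, so N2 is limiting.
P(H2) remaining = 106000 − (3/1) × 20900 = 43300 torr
P(gaseous products) = (2)/1 × 20900 = 41800 torr
P_total at 225 °C = 43300 + 41800 = 85100 torr

85100 torr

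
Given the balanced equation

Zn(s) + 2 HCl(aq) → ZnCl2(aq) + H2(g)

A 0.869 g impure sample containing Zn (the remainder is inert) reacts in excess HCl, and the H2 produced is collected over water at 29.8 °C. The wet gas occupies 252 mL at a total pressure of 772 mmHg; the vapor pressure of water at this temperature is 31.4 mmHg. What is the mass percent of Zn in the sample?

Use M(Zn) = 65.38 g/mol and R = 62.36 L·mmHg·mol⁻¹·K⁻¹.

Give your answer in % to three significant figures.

P(H2) = 772 − 31.4 = 740.6 mmHg
n(H2) = PV/RT = (740.6 × 0.2520) / (62.36 × 302.95) = 0.009879 mol
n(Zn) = (1/1) × 0.009879 = 0.009879 mol
m(Zn) = 0.009879 × 65.38 = 0.6459 g
%Zn = 0.6459 / 0.869 × 100 = 74.33%

74.3 %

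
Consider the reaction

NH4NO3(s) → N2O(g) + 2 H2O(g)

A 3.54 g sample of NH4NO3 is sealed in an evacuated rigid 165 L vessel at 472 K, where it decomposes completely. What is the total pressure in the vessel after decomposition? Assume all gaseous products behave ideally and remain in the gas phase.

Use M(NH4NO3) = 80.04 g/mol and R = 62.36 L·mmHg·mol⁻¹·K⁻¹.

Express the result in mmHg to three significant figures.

n(NH4NO3) = 3.54 / 80.04 = 0.04423 mol
n(gas produced) = (3/1) × 0.04423 = 0.1327 mol
P = nRT/V = 0.1327 × 62.36 × 472 / 165 = 23.67 mmHg

23.7 mmHg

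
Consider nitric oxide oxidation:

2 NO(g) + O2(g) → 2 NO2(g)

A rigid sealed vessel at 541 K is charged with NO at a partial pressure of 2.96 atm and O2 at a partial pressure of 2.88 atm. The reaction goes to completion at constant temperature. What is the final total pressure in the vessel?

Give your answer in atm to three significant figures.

Because the vessel is rigid and T is held at 541 K, work the stoichiometry in partial pressures (P_i = n_iRT/V).
P(O2) required for 2.96 atm of NO = (1/2) × 2.96 = 1.480 atm; available 2.88 atm, so NO is limiting.
P(O2) remaining = 2.88 − (1/2) × 2.96 = 1.400 atm
P(gaseous products) = (2)/2 × 2.96 = 2.960 atm
P_total at 541 K = 1.400 + 2.960 = 4.360 atm

4.36 atm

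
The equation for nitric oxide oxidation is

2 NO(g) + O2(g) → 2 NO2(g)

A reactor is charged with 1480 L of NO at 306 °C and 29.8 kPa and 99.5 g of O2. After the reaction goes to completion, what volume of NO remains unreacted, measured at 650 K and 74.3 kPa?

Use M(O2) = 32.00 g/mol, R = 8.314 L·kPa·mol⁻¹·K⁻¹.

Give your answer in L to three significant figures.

n(NO) = PV/RT = (29.8 × 1480) / (8.314 × 579.15) = 9.160 mol
n(O2) = 99.5 / 32.00 = 3.109 mol
For 9.160 mol NO, stoichiometry requires (1/2) × 9.160 = 4.580 mol O2; 3.109 mol is available, so O2 is limiting.
n(NO) consumed = (2/1) × 3.109 = 6.218 mol; remaining = 9.160 − 6.218 = 2.942 mol
V(NO) = nRT/P = 2.942 × 8.314 × 650 / 74.3 = 214.0 L

214 L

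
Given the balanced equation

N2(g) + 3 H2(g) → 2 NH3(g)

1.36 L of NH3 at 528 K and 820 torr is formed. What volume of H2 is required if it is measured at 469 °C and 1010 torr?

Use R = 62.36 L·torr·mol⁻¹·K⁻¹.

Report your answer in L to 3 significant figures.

2.33 L

n(NH3) = PV/RT = (820 × 1.36) / (62.36 × 528) = 0.03387 mol
n(H2) = (3/2) × 0.03387 = 0.05080 mol
V = nRT/P = 0.05080 × 62.36 × 742.15 / 1010 = 2.328 L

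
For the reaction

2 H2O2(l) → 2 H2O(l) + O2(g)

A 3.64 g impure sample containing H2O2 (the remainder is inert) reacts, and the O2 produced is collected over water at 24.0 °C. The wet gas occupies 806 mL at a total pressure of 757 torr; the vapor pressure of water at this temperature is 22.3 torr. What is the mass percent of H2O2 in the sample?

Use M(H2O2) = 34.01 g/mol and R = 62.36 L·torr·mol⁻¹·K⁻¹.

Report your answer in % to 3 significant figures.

P(O2) = 757 − 22.3 = 734.7 torr
n(O2) = PV/RT = (734.7 × 0.8060) / (62.36 × 297.15) = 0.03196 mol
n(H2O2) = (2/1) × 0.03196 = 0.06392 mol
m(H2O2) = 0.06392 × 34.01 = 2.174 g
%H2O2 = 2.174 / 3.64 × 100 = 59.73%

59.7 %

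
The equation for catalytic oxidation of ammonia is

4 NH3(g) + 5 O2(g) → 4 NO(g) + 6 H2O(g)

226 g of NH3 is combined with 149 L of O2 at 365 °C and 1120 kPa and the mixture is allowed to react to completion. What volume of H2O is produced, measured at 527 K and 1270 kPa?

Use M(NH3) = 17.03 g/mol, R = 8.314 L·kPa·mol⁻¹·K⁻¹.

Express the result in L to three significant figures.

68.7 L

n(NH3) = 226 / 17.03 = 13.27 mol
n(O2) = PV/RT = (1120 × 149) / (8.314 × 638.15) = 31.45 mol
For 13.27 mol NH3, stoichiometry requires (5/4) × 13.27 = 16.59 mol O2; 31.45 mol is available, so NH3 is limiting.
n(H2O) = (6/4) × 13.27 = 19.91 mol
V(H2O) = nRT/P = 19.91 × 8.314 × 527 / 1270 = 68.69 L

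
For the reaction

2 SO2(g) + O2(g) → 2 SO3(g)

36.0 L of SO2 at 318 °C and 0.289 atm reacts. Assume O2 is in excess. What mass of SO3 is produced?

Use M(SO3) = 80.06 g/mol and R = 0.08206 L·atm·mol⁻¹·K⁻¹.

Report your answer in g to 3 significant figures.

17.2 g

n(SO2) = PV/RT = (0.289 × 36.0) / (0.08206 × 591.15) = 0.2145 mol
n(SO3) = (2/2) × 0.2145 = 0.2145 mol
m(SO3) = 0.2145 × 80.06 = 17.17 g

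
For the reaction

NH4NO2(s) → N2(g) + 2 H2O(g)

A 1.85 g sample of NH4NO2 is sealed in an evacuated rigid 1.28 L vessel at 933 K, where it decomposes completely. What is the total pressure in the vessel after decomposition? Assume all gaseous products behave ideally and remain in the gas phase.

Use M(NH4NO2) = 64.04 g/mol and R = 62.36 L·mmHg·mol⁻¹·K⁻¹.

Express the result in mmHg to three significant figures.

3940 mmHg

n(NH4NO2) = 1.85 / 64.04 = 0.02889 mol
n(gas produced) = (3/1) × 0.02889 = 0.08667 mol
P = nRT/V = 0.08667 × 62.36 × 933 / 1.28 = 3940 mmHg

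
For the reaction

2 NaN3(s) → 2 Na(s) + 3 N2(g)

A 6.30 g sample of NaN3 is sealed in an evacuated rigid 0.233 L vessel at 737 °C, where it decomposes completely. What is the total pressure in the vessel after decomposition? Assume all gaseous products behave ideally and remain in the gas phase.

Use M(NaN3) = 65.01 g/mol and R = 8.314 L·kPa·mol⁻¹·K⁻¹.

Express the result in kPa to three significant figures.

5240 kPa

n(NaN3) = 6.30 / 65.01 = 0.09691 mol
n(gas produced) = (3/2) × 0.09691 = 0.1454 mol
P = nRT/V = 0.1454 × 8.314 × 1010.15 / 0.233 = 5241 kPa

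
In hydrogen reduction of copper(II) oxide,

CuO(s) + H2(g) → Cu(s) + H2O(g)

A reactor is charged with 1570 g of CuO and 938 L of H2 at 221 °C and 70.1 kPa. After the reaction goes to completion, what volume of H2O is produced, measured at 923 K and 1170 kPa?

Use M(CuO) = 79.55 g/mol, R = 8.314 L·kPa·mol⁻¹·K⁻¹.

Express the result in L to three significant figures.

n(CuO) = 1570 / 79.55 = 19.74 mol
n(H2) = PV/RT = (70.1 × 938) / (8.314 × 494.15) = 16.00 mol
For 19.74 mol CuO, stoichiometry requires (1/1) × 19.74 = 19.74 mol H2; 16.00 mol is available, so H2 is limiting.
n(H2O) = (1/1) × 16.00 = 16.00 mol
V(H2O) = nRT/P = 16.00 × 8.314 × 923 / 1170 = 104.9 L

105 L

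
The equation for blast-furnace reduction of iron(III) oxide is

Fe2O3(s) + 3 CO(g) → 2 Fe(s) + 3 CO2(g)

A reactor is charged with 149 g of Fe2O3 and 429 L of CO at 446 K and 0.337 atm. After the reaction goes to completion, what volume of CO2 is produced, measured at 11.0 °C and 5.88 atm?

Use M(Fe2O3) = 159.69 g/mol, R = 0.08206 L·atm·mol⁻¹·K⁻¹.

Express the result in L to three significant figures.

11.1 L

n(Fe2O3) = 149 / 159.69 = 0.9331 mol
n(CO) = PV/RT = (0.337 × 429) / (0.08206 × 446) = 3.950 mol
For 0.9331 mol Fe2O3, stoichiometry requires (3/1) × 0.9331 = 2.799 mol CO; 3.950 mol is available, so Fe2O3 is limiting.
n(CO2) = (3/1) × 0.9331 = 2.799 mol
V(CO2) = nRT/P = 2.799 × 0.08206 × 284.15 / 5.88 = 11.10 L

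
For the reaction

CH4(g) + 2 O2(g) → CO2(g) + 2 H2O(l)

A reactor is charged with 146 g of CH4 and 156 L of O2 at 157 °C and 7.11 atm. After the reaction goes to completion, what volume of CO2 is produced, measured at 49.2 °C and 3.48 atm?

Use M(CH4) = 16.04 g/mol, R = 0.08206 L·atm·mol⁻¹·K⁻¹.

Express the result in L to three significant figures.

69.2 L

n(CH4) = 146 / 16.04 = 9.102 mol
n(O2) = PV/RT = (7.11 × 156) / (0.08206 × 430.15) = 31.42 mol
For 9.102 mol CH4, stoichiometry requires (2/1) × 9.102 = 18.20 mol O2; 31.42 mol is available, so CH4 is limiting.
n(CO2) = (1/1) × 9.102 = 9.102 mol
V(CO2) = nRT/P = 9.102 × 0.08206 × 322.35 / 3.48 = 69.19 L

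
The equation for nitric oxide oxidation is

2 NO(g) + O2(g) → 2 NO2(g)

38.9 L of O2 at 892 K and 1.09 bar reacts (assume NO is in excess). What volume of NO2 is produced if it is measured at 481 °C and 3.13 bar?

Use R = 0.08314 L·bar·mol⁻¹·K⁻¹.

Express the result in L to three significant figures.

n(O2) = PV/RT = (1.09 × 38.9) / (0.08314 × 892) = 0.5717 mol
n(NO2) = (2/1) × 0.5717 = 1.143 mol
V = nRT/P = 1.143 × 0.08314 × 754.15 / 3.13 = 22.90 L

22.9 L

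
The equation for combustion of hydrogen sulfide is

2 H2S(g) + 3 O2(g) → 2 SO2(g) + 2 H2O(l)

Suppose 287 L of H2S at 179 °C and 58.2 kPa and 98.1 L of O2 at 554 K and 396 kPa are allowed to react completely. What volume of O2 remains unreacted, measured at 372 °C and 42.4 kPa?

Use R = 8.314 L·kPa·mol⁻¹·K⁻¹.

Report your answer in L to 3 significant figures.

224 L

n(H2S) = PV/RT = (58.2 × 287) / (8.314 × 452.15) = 4.443 mol
n(O2) = PV/RT = (396 × 98.1) / (8.314 × 554) = 8.434 mol
For 4.443 mol H2S, stoichiometry requires (3/2) × 4.443 = 6.664 mol O2; 8.434 mol is available, so H2S is limiting.
n(O2) consumed = (3/2) × 4.443 = 6.664 mol; remaining = 8.434 − 6.664 = 1.770 mol
V(O2) = nRT/P = 1.770 × 8.314 × 645.15 / 42.4 = 223.9 L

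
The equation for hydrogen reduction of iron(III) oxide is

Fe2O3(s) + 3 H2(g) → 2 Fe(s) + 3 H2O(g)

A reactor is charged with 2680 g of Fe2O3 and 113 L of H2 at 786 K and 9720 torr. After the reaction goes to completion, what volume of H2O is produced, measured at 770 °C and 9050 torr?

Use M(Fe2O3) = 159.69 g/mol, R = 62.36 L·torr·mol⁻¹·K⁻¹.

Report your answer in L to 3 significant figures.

n(Fe2O3) = 2680 / 159.69 = 16.78 mol
n(H2) = PV/RT = (9720 × 113) / (62.36 × 786) = 22.41 mol
For 16.78 mol Fe2O3, stoichiometry requires (3/1) × 16.78 = 50.34 mol H2; 22.41 mol is available, so H2 is limiting.
n(H2O) = (3/3) × 22.41 = 22.41 mol
V(H2O) = nRT/P = 22.41 × 62.36 × 1043.15 / 9050 = 161.1 L

161 L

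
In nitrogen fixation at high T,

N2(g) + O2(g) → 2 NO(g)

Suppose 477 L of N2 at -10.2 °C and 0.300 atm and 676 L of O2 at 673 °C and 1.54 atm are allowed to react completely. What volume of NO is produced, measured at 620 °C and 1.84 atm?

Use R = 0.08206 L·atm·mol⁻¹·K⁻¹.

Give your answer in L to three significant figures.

528 L

n(N2) = PV/RT = (0.300 × 477) / (0.08206 × 262.95) = 6.632 mol
n(O2) = PV/RT = (1.54 × 676) / (0.08206 × 946.15) = 13.41 mol
For 6.632 mol N2, stoichiometry requires (1/1) × 6.632 = 6.632 mol O2; 13.41 mol is available, so N2 is limiting.
n(NO) = (2/1) × 6.632 = 13.26 mol
V(NO) = nRT/P = 13.26 × 0.08206 × 893.15 / 1.84 = 528.2 L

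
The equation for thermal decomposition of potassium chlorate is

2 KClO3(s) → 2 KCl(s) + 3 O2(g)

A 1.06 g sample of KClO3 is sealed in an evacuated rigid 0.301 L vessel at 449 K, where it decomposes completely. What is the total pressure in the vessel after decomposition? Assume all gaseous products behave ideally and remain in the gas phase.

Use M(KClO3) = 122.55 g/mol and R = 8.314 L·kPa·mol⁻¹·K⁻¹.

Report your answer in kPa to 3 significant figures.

n(KClO3) = 1.06 / 122.55 = 0.008650 mol
n(gas produced) = (3/2) × 0.008650 = 0.01298 mol
P = nRT/V = 0.01298 × 8.314 × 449 / 0.301 = 161.0 kPa

161 kPa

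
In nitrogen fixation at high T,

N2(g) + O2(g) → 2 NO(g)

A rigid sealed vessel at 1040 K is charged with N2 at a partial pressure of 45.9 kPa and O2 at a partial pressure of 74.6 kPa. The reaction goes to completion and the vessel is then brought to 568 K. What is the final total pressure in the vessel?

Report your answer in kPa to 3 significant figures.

With V and T fixed, P_i ∝ n_i, so the mole ratios apply directly to partial pressures at 1040 K.
P(O2) required for 45.9 kPa of N2 = (1/1) × 45.9 = 45.90 kPa; available 74.6 kPa, so N2 is limiting.
P(O2) remaining = 74.6 − (1/1) × 45.9 = 28.70 kPa
P(gaseous products) = (2)/1 × 45.9 = 91.80 kPa
P_total at 1040 K = 28.70 + 91.80 = 120.5 kPa
Scaling to 568 K: P = 120.5 × 568/1040 = 65.81 kPa

65.8 kPa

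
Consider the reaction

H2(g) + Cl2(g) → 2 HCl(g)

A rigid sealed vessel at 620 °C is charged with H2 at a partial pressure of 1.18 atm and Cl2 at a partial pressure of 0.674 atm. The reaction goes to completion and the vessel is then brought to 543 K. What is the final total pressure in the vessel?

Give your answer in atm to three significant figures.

1.13 atm

Because the vessel is rigid and T is held at 620 °C, work the stoichiometry in partial pressures (P_i = n_iRT/V).
P(Cl2) required for 1.18 atm of H2 = (1/1) × 1.18 = 1.180 atm; available 0.674 atm, so Cl2 is limiting.
P(H2) remaining = 1.18 − (1/1) × 0.674 = 0.5060 atm
P(gaseous products) = (2)/1 × 0.674 = 1.348 atm
P_total at 620 °C = 0.5060 + 1.348 = 1.854 atm
Scaling to 543 K: P = 1.854 × 543/893.15 = 1.127 atm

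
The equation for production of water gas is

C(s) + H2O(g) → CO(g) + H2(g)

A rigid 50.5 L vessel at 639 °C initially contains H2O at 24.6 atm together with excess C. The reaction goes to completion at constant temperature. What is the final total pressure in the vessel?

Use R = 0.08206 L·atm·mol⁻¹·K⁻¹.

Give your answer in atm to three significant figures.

49.2 atm

At constant T and V, P ∝ n(gas): 1 mol gas → 2 mol gas.
P_final = (2/1) × 24.6 = 49.20 atm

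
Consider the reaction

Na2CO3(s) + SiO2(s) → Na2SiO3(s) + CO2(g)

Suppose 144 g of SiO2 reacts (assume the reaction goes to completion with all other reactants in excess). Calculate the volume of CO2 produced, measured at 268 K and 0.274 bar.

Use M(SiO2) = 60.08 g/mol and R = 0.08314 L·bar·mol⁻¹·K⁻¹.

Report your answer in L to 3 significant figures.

195 L

n(SiO2) = 144.0 / 60.08 = 2.397 mol
n(CO2) = (1/1) × 2.397 = 2.397 mol
V = nRT/P = 2.397 × 0.08314 × 268 / 0.274 = 194.9 L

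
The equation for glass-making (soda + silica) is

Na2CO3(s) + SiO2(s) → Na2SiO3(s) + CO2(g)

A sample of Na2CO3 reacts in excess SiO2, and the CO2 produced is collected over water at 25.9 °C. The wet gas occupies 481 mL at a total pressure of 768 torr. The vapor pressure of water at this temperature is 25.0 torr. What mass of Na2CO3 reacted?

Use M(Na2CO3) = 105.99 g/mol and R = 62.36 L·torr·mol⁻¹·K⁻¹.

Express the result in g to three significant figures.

P(CO2) = 768 − 25.0 = 743.0 torr
n(CO2) = PV/RT = (743.0 × 0.4810) / (62.36 × 299.05) = 0.01916 mol
n(Na2CO3) = (1/1) × 0.01916 = 0.01916 mol
m(Na2CO3) = 0.01916 × 105.99 = 2.031 g

2.03 g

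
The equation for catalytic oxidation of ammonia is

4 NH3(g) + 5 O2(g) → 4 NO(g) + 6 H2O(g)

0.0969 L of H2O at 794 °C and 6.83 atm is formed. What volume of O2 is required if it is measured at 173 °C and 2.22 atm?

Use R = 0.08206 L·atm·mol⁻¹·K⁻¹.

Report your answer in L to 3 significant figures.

0.104 L

n(H2O) = PV/RT = (6.83 × 0.0969) / (0.08206 × 1067.15) = 0.007558 mol
n(O2) = (5/6) × 0.007558 = 0.006298 mol
V = nRT/P = 0.006298 × 0.08206 × 446.15 / 2.22 = 0.1039 L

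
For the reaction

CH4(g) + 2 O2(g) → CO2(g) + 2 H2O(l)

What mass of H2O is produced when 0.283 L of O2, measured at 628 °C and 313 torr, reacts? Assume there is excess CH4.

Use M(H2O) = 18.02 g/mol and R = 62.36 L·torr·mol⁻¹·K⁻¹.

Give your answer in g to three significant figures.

n(O2) = PV/RT = (313 × 0.283) / (62.36 × 901.15) = 0.001576 mol
n(H2O) = (2/2) × 0.001576 = 0.001576 mol
m(H2O) = 0.001576 × 18.02 = 0.02840 g

0.0284 g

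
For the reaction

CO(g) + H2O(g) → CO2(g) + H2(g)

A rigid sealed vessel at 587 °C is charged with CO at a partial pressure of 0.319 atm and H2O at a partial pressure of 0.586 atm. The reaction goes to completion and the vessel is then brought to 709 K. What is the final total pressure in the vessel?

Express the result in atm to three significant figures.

With V and T fixed, P_i ∝ n_i, so the mole ratios apply directly to partial pressures at 587 °C.
P(H2O) required for 0.319 atm of CO = (1/1) × 0.319 = 0.3190 atm; available 0.586 atm, so CO is limiting.
P(H2O) remaining = 0.586 − (1/1) × 0.319 = 0.2670 atm
P(gaseous products) = (1+1)/1 × 0.319 = 0.6380 atm
P_total at 587 °C = 0.2670 + 0.6380 = 0.9050 atm
Scaling to 709 K: P = 0.9050 × 709/860.15 = 0.7460 atm

0.746 atm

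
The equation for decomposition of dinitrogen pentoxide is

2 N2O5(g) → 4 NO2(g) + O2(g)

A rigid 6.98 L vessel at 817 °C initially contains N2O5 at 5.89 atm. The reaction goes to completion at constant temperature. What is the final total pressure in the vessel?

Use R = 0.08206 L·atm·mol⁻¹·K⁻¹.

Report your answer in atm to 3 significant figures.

Rigid vessel, constant T ⇒ P scales with total gas moles (2 → 5).
P_final = (5/2) × 5.89 = 14.72 atm

14.7 atm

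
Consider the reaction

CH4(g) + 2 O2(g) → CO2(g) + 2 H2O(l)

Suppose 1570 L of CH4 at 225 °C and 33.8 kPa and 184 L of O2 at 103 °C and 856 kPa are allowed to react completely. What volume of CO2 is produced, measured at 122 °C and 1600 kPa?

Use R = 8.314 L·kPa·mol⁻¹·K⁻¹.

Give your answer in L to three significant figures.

n(CH4) = PV/RT = (33.8 × 1570) / (8.314 × 498.15) = 12.81 mol
n(O2) = PV/RT = (856 × 184) / (8.314 × 376.15) = 50.36 mol
For 12.81 mol CH4, stoichiometry requires (2/1) × 12.81 = 25.62 mol O2; 50.36 mol is available, so CH4 is limiting.
n(CO2) = (1/1) × 12.81 = 12.81 mol
V(CO2) = nRT/P = 12.81 × 8.314 × 395.15 / 1600 = 26.30 L

26.3 L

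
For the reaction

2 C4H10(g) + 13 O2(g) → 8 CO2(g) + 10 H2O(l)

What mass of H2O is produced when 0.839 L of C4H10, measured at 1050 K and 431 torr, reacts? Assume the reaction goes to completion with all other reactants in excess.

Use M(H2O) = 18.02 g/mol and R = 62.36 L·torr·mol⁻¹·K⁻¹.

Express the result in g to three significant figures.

n(C4H10) = PV/RT = (431 × 0.839) / (62.36 × 1050) = 0.005523 mol
n(H2O) = (10/2) × 0.005523 = 0.02762 mol
m(H2O) = 0.02762 × 18.02 = 0.4977 g

0.498 g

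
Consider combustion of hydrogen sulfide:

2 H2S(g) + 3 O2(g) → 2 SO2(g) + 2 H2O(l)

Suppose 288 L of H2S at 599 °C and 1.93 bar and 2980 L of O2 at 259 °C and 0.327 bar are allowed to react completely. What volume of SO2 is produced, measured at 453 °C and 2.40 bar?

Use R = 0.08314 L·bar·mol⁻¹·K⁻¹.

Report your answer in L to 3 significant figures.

193 L

n(H2S) = PV/RT = (1.93 × 288) / (0.08314 × 872.15) = 7.666 mol
n(O2) = PV/RT = (0.327 × 2980) / (0.08314 × 532.15) = 22.03 mol
For 7.666 mol H2S, stoichiometry requires (3/2) × 7.666 = 11.50 mol O2; 22.03 mol is available, so H2S is limiting.
n(SO2) = (2/2) × 7.666 = 7.666 mol
V(SO2) = nRT/P = 7.666 × 0.08314 × 726.15 / 2.40 = 192.8 L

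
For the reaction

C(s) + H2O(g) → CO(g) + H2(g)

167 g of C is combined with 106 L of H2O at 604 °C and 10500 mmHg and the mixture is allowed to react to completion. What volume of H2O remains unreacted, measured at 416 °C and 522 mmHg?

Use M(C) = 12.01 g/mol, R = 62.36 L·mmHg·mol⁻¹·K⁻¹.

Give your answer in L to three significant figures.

n(C) = 167 / 12.01 = 13.91 mol
n(H2O) = PV/RT = (10500 × 106) / (62.36 × 877.15) = 20.35 mol
For 13.91 mol C, stoichiometry requires (1/1) × 13.91 = 13.91 mol H2O; 20.35 mol is available, so C is limiting.
n(H2O) consumed = (1/1) × 13.91 = 13.91 mol; remaining = 20.35 − 13.91 = 6.440 mol
V(H2O) = nRT/P = 6.440 × 62.36 × 689.15 / 522 = 530.2 L

530 L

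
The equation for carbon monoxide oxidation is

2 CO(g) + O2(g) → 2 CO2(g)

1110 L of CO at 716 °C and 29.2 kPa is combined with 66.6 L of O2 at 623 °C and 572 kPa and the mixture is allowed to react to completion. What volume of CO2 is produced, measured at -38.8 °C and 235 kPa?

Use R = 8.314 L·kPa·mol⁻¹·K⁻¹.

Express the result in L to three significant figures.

32.7 L

n(CO) = PV/RT = (29.2 × 1110) / (8.314 × 989.15) = 3.941 mol
n(O2) = PV/RT = (572 × 66.6) / (8.314 × 896.15) = 5.113 mol
For 3.941 mol CO, stoichiometry requires (1/2) × 3.941 = 1.970 mol O2; 5.113 mol is available, so CO is limiting.
n(CO2) = (2/2) × 3.941 = 3.941 mol
V(CO2) = nRT/P = 3.941 × 8.314 × 234.35 / 235 = 32.67 L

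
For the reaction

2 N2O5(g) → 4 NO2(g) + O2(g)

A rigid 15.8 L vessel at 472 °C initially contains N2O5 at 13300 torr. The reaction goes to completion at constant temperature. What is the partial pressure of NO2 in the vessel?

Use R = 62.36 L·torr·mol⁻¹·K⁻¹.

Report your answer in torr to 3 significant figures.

26600 torr

n(N2O5)₀ = PV/RT = (13300 × 15.8) / (62.36 × 745.15) = 4.522 mol
n(NO2) = (4/2) × 4.522 = 9.044 mol
P(NO2) = nRT/V = 9.044 × 62.36 × 745.15 / 15.8 = 26600 torr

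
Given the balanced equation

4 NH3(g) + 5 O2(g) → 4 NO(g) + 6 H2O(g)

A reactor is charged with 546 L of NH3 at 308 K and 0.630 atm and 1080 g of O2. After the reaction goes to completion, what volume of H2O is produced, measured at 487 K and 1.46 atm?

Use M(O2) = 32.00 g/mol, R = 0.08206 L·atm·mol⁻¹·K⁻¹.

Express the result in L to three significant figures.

n(NH3) = PV/RT = (0.630 × 546) / (0.08206 × 308) = 13.61 mol
n(O2) = 1080 / 32.00 = 33.75 mol
For 13.61 mol NH3, stoichiometry requires (5/4) × 13.61 = 17.01 mol O2; 33.75 mol is available, so NH3 is limiting.
n(H2O) = (6/4) × 13.61 = 20.41 mol
V(H2O) = nRT/P = 20.41 × 0.08206 × 487 / 1.46 = 558.7 L

559 L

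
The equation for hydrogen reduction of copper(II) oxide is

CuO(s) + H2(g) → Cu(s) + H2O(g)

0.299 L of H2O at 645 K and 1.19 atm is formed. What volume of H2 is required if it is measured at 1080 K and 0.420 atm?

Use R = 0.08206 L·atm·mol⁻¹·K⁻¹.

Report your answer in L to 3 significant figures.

1.42 L

n(H2O) = PV/RT = (1.19 × 0.299) / (0.08206 × 645) = 0.006722 mol
n(H2) = (1/1) × 0.006722 = 0.006722 mol
V = nRT/P = 0.006722 × 0.08206 × 1080 / 0.420 = 1.418 L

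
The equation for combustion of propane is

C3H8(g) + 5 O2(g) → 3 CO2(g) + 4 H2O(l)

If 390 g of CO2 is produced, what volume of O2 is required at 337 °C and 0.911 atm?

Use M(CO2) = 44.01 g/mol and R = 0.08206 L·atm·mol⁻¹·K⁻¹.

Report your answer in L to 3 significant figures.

n(CO2) = 390.0 / 44.01 = 8.862 mol
n(O2) = (5/3) × 8.862 = 14.77 mol
V = nRT/P = 14.77 × 0.08206 × 610.15 / 0.911 = 811.8 L

812 L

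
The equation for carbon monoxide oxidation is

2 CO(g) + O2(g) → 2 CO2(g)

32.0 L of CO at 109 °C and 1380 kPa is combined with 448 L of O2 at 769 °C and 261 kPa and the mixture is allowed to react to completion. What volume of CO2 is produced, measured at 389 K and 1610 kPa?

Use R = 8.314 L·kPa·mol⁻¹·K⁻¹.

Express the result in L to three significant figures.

n(CO) = PV/RT = (1380 × 32.0) / (8.314 × 382.15) = 13.90 mol
n(O2) = PV/RT = (261 × 448) / (8.314 × 1042.15) = 13.50 mol
For 13.90 mol CO, stoichiometry requires (1/2) × 13.90 = 6.950 mol O2; 13.50 mol is available, so CO is limiting.
n(CO2) = (2/2) × 13.90 = 13.90 mol
V(CO2) = nRT/P = 13.90 × 8.314 × 389 / 1610 = 27.92 L

27.9 L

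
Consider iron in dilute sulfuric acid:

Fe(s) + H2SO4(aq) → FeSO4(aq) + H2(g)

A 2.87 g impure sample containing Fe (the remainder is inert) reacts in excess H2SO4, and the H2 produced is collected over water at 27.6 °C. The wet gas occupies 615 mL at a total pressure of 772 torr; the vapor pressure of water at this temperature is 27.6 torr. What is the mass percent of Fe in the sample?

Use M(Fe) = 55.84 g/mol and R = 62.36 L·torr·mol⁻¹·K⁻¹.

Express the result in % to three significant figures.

P(H2) = 772 − 27.6 = 744.4 torr
n(H2) = PV/RT = (744.4 × 0.6150) / (62.36 × 300.75) = 0.02441 mol
n(Fe) = (1/1) × 0.02441 = 0.02441 mol
m(Fe) = 0.02441 × 55.84 = 1.363 g
%Fe = 1.363 / 2.87 × 100 = 47.49%

47.5 %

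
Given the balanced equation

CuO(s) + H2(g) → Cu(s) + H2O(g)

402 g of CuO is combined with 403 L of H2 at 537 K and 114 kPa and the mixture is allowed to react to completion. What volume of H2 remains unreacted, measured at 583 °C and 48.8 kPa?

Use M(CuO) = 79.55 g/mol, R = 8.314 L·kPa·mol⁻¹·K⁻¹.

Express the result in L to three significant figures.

n(CuO) = 402 / 79.55 = 5.053 mol
n(H2) = PV/RT = (114 × 403) / (8.314 × 537) = 10.29 mol
For 5.053 mol CuO, stoichiometry requires (1/1) × 5.053 = 5.053 mol H2; 10.29 mol is available, so CuO is limiting.
n(H2) consumed = (1/1) × 5.053 = 5.053 mol; remaining = 10.29 − 5.053 = 5.237 mol
V(H2) = nRT/P = 5.237 × 8.314 × 856.15 / 48.8 = 763.9 L

764 L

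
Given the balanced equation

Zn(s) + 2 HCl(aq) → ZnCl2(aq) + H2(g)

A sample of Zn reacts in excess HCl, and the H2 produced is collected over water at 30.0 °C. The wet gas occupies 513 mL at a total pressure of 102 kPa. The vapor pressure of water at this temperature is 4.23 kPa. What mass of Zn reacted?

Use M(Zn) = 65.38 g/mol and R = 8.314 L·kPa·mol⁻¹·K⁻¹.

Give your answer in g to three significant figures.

P(H2) = 102 − 4.23 = 97.77 kPa
n(H2) = PV/RT = (97.77 × 0.5130) / (8.314 × 303.15) = 0.01990 mol
n(Zn) = (1/1) × 0.01990 = 0.01990 mol
m(Zn) = 0.01990 × 65.38 = 1.301 g

1.30 g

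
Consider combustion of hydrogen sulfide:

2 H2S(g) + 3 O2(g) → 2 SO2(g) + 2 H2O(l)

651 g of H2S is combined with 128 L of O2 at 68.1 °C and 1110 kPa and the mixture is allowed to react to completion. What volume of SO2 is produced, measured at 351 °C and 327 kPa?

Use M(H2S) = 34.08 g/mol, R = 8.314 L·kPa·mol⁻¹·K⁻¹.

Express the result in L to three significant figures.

303 L

n(H2S) = 651 / 34.08 = 19.10 mol
n(O2) = PV/RT = (1110 × 128) / (8.314 × 341.25) = 50.08 mol
For 19.10 mol H2S, stoichiometry requires (3/2) × 19.10 = 28.65 mol O2; 50.08 mol is available, so H2S is limiting.
n(SO2) = (2/2) × 19.10 = 19.10 mol
V(SO2) = nRT/P = 19.10 × 8.314 × 624.15 / 327 = 303.1 L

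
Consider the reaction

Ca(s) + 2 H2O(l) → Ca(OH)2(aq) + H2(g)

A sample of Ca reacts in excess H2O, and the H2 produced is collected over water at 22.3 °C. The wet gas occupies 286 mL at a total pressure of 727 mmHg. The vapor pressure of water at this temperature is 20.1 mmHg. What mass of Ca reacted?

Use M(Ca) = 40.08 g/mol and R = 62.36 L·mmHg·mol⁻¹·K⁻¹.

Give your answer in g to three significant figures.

P(H2) = 727 − 20.1 = 706.9 mmHg
n(H2) = PV/RT = (706.9 × 0.2860) / (62.36 × 295.45) = 0.01097 mol
n(Ca) = (1/1) × 0.01097 = 0.01097 mol
m(Ca) = 0.01097 × 40.08 = 0.4397 g

0.440 g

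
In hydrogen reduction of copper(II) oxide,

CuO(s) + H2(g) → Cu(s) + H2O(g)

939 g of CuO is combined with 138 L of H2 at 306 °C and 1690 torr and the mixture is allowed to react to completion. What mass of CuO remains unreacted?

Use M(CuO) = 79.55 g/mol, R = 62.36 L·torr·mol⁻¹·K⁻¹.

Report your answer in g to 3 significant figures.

n(CuO) = 939 / 79.55 = 11.80 mol
n(H2) = PV/RT = (1690 × 138) / (62.36 × 579.15) = 6.458 mol
For 11.80 mol CuO, stoichiometry requires (1/1) × 11.80 = 11.80 mol H2; 6.458 mol is available, so H2 is limiting.
n(CuO) consumed = (1/1) × 6.458 = 6.458 mol; remaining = 11.80 − 6.458 = 5.342 mol
m(CuO) = 5.342 × 79.55 = 425.0 g

425 g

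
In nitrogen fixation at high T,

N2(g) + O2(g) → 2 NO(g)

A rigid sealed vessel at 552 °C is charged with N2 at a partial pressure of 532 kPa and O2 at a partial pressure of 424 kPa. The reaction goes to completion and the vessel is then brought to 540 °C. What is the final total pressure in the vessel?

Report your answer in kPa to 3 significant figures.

942 kPa

At constant V, partial pressures at 552 °C are proportional to moles, so apply stoichiometry directly to pressures.
P(O2) required for 532 kPa of N2 = (1/1) × 532 = 532.0 kPa; available 424 kPa, so O2 is limiting.
P(N2) remaining = 532 − (1/1) × 424 = 108.0 kPa
P(gaseous products) = (2)/1 × 424 = 848.0 kPa
P_total at 552 °C = 108.0 + 848.0 = 956.0 kPa
Scaling to 540 °C: P = 956.0 × 813.15/825.15 = 942.1 kPa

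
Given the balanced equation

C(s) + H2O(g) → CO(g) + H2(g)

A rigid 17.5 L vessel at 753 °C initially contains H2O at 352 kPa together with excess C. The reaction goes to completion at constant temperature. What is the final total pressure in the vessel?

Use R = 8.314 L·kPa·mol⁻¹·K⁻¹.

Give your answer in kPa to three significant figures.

Rigid vessel, constant T ⇒ P scales with total gas moles (1 → 2).
P_final = (2/1) × 352 = 704.0 kPa

704 kPa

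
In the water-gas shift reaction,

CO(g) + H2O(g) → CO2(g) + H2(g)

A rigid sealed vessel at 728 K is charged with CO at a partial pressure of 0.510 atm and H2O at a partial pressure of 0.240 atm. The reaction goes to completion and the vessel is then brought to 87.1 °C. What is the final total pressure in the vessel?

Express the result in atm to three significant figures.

0.371 atm

Because the vessel is rigid and T is held at 728 K, work the stoichiometry in partial pressures (P_i = n_iRT/V).
P(H2O) required for 0.510 atm of CO = (1/1) × 0.510 = 0.5100 atm; available 0.240 atm, so H2O is limiting.
P(CO) remaining = 0.510 − (1/1) × 0.240 = 0.2700 atm
P(gaseous products) = (1+1)/1 × 0.240 = 0.4800 atm
P_total at 728 K = 0.2700 + 0.4800 = 0.7500 atm
Scaling to 87.1 °C: P = 0.7500 × 360.25/728 = 0.3711 atm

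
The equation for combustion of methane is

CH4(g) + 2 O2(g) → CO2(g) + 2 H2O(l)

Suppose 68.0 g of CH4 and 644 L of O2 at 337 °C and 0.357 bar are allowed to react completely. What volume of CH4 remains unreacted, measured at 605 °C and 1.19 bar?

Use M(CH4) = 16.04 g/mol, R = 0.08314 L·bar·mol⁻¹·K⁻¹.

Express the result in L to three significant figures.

121 L

n(CH4) = 68.0 / 16.04 = 4.239 mol
n(O2) = PV/RT = (0.357 × 644) / (0.08314 × 610.15) = 4.532 mol
For 4.239 mol CH4, stoichiometry requires (2/1) × 4.239 = 8.478 mol O2; 4.532 mol is available, so O2 is limiting.
n(CH4) consumed = (1/2) × 4.532 = 2.266 mol; remaining = 4.239 − 2.266 = 1.973 mol
V(CH4) = nRT/P = 1.973 × 0.08314 × 878.15 / 1.19 = 121.0 L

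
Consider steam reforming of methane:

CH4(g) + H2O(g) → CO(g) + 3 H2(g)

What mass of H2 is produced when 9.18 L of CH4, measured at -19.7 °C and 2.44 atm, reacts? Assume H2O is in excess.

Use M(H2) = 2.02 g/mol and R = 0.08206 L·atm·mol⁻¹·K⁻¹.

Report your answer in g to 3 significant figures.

n(CH4) = PV/RT = (2.44 × 9.18) / (0.08206 × 253.45) = 1.077 mol
n(H2) = (3/1) × 1.077 = 3.231 mol
m(H2) = 3.231 × 2.02 = 6.527 g

6.53 g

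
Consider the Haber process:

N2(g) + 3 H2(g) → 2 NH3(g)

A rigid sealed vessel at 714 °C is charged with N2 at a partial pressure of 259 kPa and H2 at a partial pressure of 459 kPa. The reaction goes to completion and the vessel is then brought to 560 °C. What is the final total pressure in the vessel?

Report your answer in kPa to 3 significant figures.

348 kPa

At constant V, partial pressures at 714 °C are proportional to moles, so apply stoichiometry directly to pressures.
P(H2) required for 259 kPa of N2 = (3/1) × 259 = 777.0 kPa; available 459 kPa, so H2 is limiting.
P(N2) remaining = 259 − (1/3) × 459 = 106.0 kPa
P(gaseous products) = (2)/3 × 459 = 306.0 kPa
P_total at 714 °C = 106.0 + 306.0 = 412.0 kPa
Scaling to 560 °C: P = 412.0 × 833.15/987.15 = 347.7 kPa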